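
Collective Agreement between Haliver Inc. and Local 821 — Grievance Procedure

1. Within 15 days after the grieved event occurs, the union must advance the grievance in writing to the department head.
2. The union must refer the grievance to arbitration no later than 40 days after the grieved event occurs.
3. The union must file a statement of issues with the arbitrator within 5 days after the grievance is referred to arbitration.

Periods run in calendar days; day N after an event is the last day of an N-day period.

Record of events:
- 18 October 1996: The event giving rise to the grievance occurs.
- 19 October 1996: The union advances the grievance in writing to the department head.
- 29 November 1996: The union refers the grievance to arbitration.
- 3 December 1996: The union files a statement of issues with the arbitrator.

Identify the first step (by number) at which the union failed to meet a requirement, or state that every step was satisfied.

(1) due by 18 October 1996 + 15 days = 2 November 1996; done 19 October 1996 — timely.
(2) due by 18 October 1996 + 40 days = 27 November 1996; done 29 November 1996 — 2 days late.
Later steps need not be reached.

Step 2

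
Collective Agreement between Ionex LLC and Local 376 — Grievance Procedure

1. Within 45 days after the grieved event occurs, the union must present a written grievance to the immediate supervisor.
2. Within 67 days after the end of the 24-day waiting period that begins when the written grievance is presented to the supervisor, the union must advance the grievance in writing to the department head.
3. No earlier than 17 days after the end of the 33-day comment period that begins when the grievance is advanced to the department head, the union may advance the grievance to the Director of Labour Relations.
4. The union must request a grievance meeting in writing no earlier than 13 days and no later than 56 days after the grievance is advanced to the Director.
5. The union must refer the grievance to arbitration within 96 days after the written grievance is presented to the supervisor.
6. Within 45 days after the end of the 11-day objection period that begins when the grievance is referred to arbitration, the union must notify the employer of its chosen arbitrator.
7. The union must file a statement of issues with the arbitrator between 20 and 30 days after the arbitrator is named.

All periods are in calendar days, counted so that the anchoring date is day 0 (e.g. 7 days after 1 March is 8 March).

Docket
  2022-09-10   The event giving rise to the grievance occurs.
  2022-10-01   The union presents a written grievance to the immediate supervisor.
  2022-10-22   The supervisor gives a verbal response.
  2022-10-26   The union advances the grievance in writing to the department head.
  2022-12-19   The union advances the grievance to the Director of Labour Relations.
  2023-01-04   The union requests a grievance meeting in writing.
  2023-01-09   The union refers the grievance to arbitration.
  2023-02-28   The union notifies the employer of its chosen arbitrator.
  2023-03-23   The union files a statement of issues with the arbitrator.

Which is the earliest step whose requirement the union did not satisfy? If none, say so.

Step 1 — counting 45 days from 2022-09-10 (when the grieved event occurs) gives a deadline of 2022-10-25; done 2022-10-01 — timely.
Step 2 — counting 67 days from 2022-10-25 (end of the 24-day waiting period, which began when the written grievance is presented to the supervisor on 2022-10-01) gives a deadline of 2022-12-31; 2022-10-26 is within that limit.
Step 3 — must wait 17 days from 2022-11-28 (end of the 33-day comment period, which began when the grievance is advanced to the department head on 2022-10-26), so not before 2022-12-15; 2022-12-19 is on or after that date.
Step 4 — 13 and 56 days from 2022-12-19 (when the grievance is advanced to the Director) are 2023-01-01 and 2023-02-13 respectively; done 2023-01-04, which is between those dates.
Step 5 — counting 96 days from 2022-10-01 (when the written grievance is presented to the supervisor) gives a deadline of 2023-01-05; 2023-01-09 misses that deadline by 4 days.

Step 5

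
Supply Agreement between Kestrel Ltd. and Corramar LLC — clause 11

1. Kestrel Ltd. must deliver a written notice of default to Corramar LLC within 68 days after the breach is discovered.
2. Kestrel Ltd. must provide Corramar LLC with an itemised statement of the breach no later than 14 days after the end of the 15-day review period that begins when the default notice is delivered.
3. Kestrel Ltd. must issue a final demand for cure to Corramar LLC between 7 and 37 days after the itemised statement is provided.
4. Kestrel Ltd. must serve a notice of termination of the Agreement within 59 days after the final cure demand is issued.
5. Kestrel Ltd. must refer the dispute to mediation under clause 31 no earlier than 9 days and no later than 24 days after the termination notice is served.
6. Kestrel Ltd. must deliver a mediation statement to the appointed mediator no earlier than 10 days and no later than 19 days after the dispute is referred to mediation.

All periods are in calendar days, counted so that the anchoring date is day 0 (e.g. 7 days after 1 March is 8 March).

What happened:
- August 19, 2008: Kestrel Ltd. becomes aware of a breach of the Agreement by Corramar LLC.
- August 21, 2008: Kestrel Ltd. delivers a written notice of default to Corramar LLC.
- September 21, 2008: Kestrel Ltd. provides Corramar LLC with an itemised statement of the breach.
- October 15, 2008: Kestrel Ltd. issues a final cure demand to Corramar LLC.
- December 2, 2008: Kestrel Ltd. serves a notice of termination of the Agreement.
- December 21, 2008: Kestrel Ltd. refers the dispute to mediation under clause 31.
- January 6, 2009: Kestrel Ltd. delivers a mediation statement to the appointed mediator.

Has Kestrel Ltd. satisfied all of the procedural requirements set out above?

Step 1: 68 days after August 19, 2008 (when the breach is discovered) is October 26, 2008; done August 21, 2008 — timely.
Step 2: 14 days after September 5, 2008 (end of the 15-day review period, which began when the default notice is delivered on August 21, 2008) is September 19, 2008; not done until September 21, 2008, 2 days after the deadline.
The procedure was therefore not followed at step 2.

No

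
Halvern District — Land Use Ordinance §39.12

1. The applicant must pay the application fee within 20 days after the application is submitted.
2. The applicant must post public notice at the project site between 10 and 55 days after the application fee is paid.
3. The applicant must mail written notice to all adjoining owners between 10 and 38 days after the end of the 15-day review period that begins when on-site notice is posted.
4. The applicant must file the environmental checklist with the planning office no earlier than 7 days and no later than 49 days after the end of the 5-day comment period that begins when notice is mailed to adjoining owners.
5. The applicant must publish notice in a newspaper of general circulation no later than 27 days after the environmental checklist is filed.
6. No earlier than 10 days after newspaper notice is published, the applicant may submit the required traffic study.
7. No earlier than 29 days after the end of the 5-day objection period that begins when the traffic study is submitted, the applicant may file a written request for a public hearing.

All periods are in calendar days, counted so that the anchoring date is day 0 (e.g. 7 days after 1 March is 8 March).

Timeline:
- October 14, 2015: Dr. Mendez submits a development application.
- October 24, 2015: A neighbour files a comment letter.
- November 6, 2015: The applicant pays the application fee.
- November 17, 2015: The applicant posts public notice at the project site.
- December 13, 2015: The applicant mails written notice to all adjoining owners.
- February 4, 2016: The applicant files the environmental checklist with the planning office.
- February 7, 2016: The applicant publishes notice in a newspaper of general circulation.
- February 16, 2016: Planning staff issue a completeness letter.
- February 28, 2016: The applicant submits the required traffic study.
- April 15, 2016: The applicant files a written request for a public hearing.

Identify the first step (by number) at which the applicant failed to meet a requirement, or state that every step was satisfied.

Step 1: 20 days after October 14, 2015 (when the application is submitted) is November 3, 2015; done November 6, 2015 — 3 days late.
Later steps need not be reached.

Step 1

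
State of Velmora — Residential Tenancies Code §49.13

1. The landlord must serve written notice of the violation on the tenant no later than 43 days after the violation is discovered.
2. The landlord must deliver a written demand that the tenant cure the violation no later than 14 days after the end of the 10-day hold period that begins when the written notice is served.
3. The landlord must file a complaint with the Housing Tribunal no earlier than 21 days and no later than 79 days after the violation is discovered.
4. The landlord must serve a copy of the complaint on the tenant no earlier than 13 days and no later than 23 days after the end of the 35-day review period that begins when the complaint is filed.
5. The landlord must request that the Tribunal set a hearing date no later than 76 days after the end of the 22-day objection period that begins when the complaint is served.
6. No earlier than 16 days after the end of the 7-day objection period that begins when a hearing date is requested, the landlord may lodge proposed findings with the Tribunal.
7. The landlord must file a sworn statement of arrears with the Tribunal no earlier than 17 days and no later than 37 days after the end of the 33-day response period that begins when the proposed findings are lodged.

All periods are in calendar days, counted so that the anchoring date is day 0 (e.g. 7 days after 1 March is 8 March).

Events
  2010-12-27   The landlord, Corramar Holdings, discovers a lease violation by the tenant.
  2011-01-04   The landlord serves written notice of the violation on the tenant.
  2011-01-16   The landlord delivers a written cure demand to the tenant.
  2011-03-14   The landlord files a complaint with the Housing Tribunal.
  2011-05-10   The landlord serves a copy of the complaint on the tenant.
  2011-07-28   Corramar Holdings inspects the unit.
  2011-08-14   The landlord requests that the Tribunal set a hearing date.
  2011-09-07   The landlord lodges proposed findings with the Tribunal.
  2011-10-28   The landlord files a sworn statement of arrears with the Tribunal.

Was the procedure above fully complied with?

Yes

(1) due by 2010-12-27 + 43 days = 2011-02-08; 2011-01-04 is within that limit.
(2) due by 2011-01-14 + 14 days = 2011-01-28; 2011-01-16 is within that limit.
(3) the permitted window runs from 2010-12-27 + 21 = 2011-01-17 to 2010-12-27 + 79 = 2011-03-16; 2011-03-14 falls inside that range.
(4) the permitted window runs from 2011-04-18 + 13 = 2011-05-01 to 2011-04-18 + 23 = 2011-05-11; done 2011-05-10, which is between those dates.
(5) due by 2011-06-01 + 76 days = 2011-08-16; completed 2011-08-14, before the deadline.
(6) permitted from 2011-08-21 + 16 days = 2011-09-06 onward; 2011-09-07 is on or after that date.
(7) the permitted window runs from 2011-10-10 + 17 = 2011-10-27 to 2011-10-10 + 37 = 2011-11-16; done 2011-10-28 — within the window.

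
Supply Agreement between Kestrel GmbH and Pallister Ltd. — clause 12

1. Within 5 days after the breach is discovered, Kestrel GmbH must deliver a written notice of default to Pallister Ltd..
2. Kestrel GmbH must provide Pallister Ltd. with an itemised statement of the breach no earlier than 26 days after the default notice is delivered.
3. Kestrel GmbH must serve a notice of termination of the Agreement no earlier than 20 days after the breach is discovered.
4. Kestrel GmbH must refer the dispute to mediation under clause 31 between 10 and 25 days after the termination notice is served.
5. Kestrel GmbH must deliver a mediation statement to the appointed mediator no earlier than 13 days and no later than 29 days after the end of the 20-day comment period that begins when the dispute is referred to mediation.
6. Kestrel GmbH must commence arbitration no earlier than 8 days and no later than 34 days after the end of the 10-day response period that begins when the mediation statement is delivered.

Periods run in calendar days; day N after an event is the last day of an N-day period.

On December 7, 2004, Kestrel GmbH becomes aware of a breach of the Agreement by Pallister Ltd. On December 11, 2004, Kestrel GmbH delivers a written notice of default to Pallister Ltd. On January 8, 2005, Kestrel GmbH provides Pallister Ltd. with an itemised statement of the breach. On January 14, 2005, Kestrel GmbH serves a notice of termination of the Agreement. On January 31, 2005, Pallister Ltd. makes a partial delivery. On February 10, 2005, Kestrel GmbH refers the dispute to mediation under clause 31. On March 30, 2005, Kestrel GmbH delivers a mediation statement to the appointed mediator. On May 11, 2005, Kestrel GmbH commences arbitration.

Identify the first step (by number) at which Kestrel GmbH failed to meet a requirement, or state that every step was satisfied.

Step 1: 5 days after December 7, 2004 (when the breach is discovered) is December 12, 2004; December 11, 2004 is within that limit.
Step 2: the earliest permitted date is 26 days after December 11, 2004 (when the default notice is delivered), i.e. January 6, 2005; January 8, 2005 is on or after that date.
Step 3: the earliest permitted date is 20 days after December 7, 2004 (when the breach is discovered), i.e. December 27, 2004; done January 14, 2005 — permitted.
Step 4: the window is 10–25 days after January 14, 2005 (when the termination notice is served), so January 24, 2005 through February 8, 2005; done February 10, 2005 — 2 days after the window closed.

Step 4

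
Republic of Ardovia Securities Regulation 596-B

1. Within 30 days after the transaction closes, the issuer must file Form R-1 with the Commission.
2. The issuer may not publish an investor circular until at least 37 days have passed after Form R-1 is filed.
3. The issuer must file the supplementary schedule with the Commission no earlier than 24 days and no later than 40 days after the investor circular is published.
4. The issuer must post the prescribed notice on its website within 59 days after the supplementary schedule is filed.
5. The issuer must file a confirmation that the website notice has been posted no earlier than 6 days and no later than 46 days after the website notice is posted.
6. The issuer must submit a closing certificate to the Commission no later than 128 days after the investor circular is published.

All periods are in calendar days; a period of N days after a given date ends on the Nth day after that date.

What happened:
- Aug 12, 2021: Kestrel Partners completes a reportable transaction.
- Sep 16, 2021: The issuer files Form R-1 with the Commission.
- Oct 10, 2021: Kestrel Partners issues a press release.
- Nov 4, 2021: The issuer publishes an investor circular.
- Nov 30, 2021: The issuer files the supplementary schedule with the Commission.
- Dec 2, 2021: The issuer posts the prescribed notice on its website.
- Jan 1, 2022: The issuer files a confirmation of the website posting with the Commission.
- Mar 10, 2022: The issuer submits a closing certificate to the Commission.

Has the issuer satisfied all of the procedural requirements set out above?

Step 1: 30 days after Aug 12, 2021 (when the transaction closes) is Sep 11, 2021; Sep 16, 2021 misses that deadline by 5 days.

No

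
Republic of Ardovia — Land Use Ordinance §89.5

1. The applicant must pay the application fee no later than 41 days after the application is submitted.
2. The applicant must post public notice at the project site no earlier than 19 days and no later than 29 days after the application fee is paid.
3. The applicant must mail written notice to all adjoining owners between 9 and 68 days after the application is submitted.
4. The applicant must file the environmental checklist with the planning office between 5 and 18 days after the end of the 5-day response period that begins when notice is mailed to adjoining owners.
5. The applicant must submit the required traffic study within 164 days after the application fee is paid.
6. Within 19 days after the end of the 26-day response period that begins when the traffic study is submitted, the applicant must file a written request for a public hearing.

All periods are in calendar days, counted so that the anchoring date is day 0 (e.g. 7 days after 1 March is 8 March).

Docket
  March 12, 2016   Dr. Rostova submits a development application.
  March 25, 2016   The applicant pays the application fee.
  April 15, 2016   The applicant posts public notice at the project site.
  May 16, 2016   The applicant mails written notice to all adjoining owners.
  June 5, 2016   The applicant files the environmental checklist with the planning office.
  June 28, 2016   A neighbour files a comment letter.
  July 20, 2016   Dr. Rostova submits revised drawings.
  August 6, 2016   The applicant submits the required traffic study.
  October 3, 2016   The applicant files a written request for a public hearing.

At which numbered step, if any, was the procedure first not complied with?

Step 6

Step 1 — counting 41 days from March 12, 2016 (when the application is submitted) gives a deadline of April 22, 2016; completed March 25, 2016, before the deadline.
Step 2 — 19 and 29 days from March 25, 2016 (when the application fee is paid) are April 13, 2016 and April 23, 2016 respectively; April 15, 2016 falls inside that range.
Step 3 — 9 and 68 days from March 12, 2016 (when the application is submitted) are March 21, 2016 and May 19, 2016 respectively; May 16, 2016 falls inside that range.
Step 4 — 5 and 18 days from May 21, 2016 (end of the 5-day response period, which began when notice is mailed to adjoining owners on May 16, 2016) are May 26, 2016 and June 8, 2016 respectively; done June 5, 2016 — within the window.
Step 5 — counting 164 days from March 25, 2016 (when the application fee is paid) gives a deadline of September 5, 2016; done August 6, 2016 — timely.
Step 6 — counting 19 days from September 1, 2016 (end of the 26-day response period, which began when the traffic study is submitted on August 6, 2016) gives a deadline of September 20, 2016; October 3, 2016 misses that deadline by 13 days.
Later steps need not be reached.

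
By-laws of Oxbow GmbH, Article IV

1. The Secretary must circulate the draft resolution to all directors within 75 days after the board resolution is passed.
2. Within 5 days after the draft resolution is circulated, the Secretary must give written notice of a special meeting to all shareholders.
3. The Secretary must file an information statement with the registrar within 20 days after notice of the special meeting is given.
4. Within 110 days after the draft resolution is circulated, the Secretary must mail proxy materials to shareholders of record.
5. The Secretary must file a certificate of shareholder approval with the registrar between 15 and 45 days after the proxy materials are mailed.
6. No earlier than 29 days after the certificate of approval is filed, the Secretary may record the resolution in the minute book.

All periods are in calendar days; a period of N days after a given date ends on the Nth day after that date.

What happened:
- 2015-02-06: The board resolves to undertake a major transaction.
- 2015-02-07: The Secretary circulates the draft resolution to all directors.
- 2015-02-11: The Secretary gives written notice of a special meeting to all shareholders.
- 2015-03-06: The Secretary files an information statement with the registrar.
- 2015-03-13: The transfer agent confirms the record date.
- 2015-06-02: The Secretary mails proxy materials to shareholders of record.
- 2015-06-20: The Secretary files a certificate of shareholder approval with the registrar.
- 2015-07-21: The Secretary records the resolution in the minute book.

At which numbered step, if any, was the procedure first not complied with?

Step 3

(1) due by 2015-02-06 + 75 days = 2015-04-22; 2015-02-07 is within that limit.
(2) due by 2015-02-07 + 5 days = 2015-02-12; completed 2015-02-11, before the deadline.
(3) due by 2015-02-11 + 20 days = 2015-03-03; not done until 2015-03-06, 3 days after the deadline.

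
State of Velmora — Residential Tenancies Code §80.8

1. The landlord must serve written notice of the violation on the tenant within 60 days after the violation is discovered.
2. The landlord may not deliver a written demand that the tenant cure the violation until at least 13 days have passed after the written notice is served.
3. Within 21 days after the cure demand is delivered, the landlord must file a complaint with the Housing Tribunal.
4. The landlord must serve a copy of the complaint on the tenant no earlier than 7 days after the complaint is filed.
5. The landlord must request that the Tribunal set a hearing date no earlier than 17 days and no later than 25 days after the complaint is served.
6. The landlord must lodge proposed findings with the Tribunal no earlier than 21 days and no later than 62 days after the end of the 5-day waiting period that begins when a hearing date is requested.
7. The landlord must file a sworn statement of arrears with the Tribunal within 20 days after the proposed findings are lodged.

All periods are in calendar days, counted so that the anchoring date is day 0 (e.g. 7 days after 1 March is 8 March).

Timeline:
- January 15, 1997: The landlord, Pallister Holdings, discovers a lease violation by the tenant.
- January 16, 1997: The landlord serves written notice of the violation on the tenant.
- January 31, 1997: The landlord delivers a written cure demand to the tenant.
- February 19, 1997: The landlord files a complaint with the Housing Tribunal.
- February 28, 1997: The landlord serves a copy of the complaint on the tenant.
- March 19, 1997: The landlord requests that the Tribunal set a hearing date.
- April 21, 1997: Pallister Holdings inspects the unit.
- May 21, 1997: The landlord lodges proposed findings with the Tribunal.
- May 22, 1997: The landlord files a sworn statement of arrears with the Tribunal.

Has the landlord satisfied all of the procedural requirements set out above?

(1) due by January 15, 1997 + 60 days = March 16, 1997; January 16, 1997 is within that limit.
(2) permitted from January 16, 1997 + 13 days = January 29, 1997 onward; January 31, 1997 is on or after that date.
(3) due by January 31, 1997 + 21 days = February 21, 1997; completed February 19, 1997, before the deadline.
(4) permitted from February 19, 1997 + 7 days = February 26, 1997 onward; February 28, 1997 is on or after that date.
(5) the permitted window runs from February 28, 1997 + 17 = March 17, 1997 to February 28, 1997 + 25 = March 25, 1997; done March 19, 1997, which is between those dates.
(6) the permitted window runs from March 24, 1997 + 21 = April 14, 1997 to March 24, 1997 + 62 = May 25, 1997; done May 21, 1997 — within the window.
(7) due by May 21, 1997 + 20 days = June 10, 1997; completed May 22, 1997, before the deadline.

Yes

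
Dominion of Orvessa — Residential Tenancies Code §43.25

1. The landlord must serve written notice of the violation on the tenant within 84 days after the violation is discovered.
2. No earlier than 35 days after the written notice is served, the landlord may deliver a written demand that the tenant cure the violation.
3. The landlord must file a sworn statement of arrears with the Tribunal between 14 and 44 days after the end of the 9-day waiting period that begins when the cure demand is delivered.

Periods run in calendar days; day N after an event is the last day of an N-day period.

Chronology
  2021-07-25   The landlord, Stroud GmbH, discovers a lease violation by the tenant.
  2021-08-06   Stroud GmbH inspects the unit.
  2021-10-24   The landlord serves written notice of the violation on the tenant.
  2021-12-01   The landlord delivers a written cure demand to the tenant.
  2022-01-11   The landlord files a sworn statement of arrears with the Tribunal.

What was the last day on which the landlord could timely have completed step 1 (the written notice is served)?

2021-10-17

Step 1 runs from 2021-07-25, when the violation is discovered. 84 days after 2021-07-25 is 2021-10-17.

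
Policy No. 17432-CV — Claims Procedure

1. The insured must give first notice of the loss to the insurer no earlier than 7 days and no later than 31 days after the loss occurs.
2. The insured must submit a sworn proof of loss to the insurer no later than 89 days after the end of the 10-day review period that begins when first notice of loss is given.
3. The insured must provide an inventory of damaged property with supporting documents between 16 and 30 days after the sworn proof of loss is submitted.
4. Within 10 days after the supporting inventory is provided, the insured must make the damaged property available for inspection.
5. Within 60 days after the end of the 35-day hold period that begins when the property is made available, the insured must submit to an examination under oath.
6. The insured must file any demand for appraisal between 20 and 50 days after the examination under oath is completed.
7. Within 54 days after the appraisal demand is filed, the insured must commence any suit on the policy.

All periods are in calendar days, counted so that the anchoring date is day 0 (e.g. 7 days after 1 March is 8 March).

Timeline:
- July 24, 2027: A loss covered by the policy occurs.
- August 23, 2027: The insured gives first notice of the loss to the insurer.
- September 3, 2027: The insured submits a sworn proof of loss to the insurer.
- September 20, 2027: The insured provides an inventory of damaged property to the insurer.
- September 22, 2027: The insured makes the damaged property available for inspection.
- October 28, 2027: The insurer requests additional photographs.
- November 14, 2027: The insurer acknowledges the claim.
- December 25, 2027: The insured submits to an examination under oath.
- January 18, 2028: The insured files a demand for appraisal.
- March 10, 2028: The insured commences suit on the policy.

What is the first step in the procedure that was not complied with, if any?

None — every step was satisfied

Step 1: the window is 7–31 days after July 24, 2027 (when the loss occurs), so July 31, 2027 through August 24, 2027; done August 23, 2027, which is between those dates.
Step 2: 89 days after September 2, 2027 (end of the 10-day review period, which began when first notice of loss is given on August 23, 2027) is November 30, 2027; done September 3, 2027 — timely.
Step 3: the window is 16–30 days after September 3, 2027 (when the sworn proof of loss is submitted), so September 19, 2027 through October 3, 2027; done September 20, 2027, which is between those dates.
Step 4: 10 days after September 20, 2027 (when the supporting inventory is provided) is September 30, 2027; done September 22, 2027 — timely.
Step 5: 60 days after October 27, 2027 (end of the 35-day hold period, which began when the property is made available on September 22, 2027) is December 26, 2027; completed December 25, 2027, before the deadline.
Step 6: the window is 20–50 days after December 25, 2027 (when the examination under oath is completed), so January 14, 2028 through February 13, 2028; January 18, 2028 falls inside that range.
Step 7: 54 days after January 18, 2028 (when the appraisal demand is filed) is March 12, 2028; March 10, 2028 is within that limit.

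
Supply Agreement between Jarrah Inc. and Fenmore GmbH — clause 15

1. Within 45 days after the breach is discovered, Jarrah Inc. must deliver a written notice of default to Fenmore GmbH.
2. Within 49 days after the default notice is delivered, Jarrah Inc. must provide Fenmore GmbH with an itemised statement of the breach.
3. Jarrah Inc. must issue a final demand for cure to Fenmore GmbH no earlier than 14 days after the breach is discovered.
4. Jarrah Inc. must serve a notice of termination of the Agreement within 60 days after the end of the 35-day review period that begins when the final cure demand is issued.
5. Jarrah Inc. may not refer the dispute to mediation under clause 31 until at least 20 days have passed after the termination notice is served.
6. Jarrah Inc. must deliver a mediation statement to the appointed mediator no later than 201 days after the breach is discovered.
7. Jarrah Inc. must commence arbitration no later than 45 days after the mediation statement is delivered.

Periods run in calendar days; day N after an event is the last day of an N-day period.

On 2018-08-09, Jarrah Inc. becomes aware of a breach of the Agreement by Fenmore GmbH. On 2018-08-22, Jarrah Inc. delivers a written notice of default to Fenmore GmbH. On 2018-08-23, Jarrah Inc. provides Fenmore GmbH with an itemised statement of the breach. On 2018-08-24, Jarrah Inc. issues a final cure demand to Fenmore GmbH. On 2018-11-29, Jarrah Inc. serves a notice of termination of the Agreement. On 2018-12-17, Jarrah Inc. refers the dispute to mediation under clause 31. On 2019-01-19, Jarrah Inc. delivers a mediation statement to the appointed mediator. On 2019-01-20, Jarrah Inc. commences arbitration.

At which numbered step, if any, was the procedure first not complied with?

Step 4

Step 1 — counting 45 days from 2018-08-09 (when the breach is discovered) gives a deadline of 2018-09-23; 2018-08-22 is within that limit.
Step 2 — counting 49 days from 2018-08-22 (when the default notice is delivered) gives a deadline of 2018-10-10; 2018-08-23 is within that limit.
Step 3 — must wait 14 days from 2018-08-09 (when the breach is discovered), so not before 2018-08-23; done 2018-08-24, after the minimum wait.
Step 4 — counting 60 days from 2018-09-28 (end of the 35-day review period, which began when the final cure demand is issued on 2018-08-24) gives a deadline of 2018-11-27; done 2018-11-29 — 2 days late.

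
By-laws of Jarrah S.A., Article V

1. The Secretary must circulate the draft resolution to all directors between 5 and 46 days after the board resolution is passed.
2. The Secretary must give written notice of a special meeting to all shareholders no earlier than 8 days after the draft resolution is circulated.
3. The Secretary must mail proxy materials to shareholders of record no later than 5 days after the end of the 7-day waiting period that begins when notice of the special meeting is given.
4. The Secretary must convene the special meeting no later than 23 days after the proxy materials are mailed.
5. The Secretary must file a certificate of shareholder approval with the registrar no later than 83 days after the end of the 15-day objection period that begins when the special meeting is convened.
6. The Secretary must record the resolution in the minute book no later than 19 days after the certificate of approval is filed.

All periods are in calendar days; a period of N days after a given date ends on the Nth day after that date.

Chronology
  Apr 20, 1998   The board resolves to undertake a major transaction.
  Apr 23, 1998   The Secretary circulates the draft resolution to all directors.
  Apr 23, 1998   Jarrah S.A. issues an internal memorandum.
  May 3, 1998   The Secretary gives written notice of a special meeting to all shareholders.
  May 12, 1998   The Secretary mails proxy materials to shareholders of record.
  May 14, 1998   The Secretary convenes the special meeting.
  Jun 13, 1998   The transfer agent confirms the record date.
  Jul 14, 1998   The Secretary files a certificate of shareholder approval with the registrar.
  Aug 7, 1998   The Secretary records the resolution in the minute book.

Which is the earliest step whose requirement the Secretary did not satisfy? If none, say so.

Step 1 — 5 and 46 days from Apr 20, 1998 (when the board resolution is passed) are Apr 25, 1998 and Jun 5, 1998 respectively; done Apr 23, 1998 — 2 days before the window opened.

Step 1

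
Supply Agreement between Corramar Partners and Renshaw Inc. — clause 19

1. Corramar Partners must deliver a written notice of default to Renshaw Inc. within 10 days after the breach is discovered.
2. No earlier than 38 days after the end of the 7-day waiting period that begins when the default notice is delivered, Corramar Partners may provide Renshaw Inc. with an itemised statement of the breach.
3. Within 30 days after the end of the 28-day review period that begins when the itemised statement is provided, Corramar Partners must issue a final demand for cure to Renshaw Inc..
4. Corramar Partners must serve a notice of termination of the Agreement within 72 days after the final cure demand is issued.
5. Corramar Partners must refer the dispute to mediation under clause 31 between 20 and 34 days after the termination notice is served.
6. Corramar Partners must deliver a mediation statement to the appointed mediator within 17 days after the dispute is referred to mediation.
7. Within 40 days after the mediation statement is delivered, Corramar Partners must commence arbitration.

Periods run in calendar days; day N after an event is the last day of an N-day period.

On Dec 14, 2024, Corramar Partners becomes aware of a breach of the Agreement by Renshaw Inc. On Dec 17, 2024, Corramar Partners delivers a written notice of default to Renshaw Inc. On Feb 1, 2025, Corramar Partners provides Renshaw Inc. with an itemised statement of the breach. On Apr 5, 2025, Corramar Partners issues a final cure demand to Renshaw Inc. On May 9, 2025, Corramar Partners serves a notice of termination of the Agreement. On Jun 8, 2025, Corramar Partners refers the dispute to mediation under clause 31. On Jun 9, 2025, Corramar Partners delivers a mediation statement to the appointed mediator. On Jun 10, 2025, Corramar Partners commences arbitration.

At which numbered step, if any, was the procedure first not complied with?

Step 3

Step 1 — counting 10 days from Dec 14, 2024 (when the breach is discovered) gives a deadline of Dec 24, 2024; done Dec 17, 2024 — timely.
Step 2 — must wait 38 days from Dec 24, 2024 (end of the 7-day waiting period, which began when the default notice is delivered on Dec 17, 2024), so not before Jan 31, 2025; done Feb 1, 2025, after the minimum wait.
Step 3 — counting 30 days from Mar 1, 2025 (end of the 28-day review period, which began when the itemised statement is provided on Feb 1, 2025) gives a deadline of Mar 31, 2025; Apr 5, 2025 misses that deadline by 5 days.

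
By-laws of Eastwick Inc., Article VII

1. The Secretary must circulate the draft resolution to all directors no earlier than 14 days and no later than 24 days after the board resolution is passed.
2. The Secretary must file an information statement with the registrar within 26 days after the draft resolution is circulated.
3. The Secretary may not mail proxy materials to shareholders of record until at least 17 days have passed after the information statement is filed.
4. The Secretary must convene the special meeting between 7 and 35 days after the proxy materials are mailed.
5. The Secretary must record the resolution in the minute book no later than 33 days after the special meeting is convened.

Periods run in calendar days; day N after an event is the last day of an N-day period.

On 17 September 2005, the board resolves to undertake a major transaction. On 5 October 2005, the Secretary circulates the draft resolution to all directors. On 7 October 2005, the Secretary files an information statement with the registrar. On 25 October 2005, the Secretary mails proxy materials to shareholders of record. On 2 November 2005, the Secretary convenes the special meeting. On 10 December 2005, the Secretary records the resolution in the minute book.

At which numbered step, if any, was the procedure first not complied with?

Step 5

Step 1: the window is 14–24 days after 17 September 2005 (when the board resolution is passed), so 1 October 2005 through 11 October 2005; 5 October 2005 falls inside that range.
Step 2: 26 days after 5 October 2005 (when the draft resolution is circulated) is 31 October 2005; completed 7 October 2005, before the deadline.
Step 3: the earliest permitted date is 17 days after 7 October 2005 (when the information statement is filed), i.e. 24 October 2005; done 25 October 2005, after the minimum wait.
Step 4: the window is 7–35 days after 25 October 2005 (when the proxy materials are mailed), so 1 November 2005 through 29 November 2005; 2 November 2005 falls inside that range.
Step 5: 33 days after 2 November 2005 (when the special meeting is convened) is 5 December 2005; done 10 December 2005 — 5 days late.
That is the first point of non-compliance.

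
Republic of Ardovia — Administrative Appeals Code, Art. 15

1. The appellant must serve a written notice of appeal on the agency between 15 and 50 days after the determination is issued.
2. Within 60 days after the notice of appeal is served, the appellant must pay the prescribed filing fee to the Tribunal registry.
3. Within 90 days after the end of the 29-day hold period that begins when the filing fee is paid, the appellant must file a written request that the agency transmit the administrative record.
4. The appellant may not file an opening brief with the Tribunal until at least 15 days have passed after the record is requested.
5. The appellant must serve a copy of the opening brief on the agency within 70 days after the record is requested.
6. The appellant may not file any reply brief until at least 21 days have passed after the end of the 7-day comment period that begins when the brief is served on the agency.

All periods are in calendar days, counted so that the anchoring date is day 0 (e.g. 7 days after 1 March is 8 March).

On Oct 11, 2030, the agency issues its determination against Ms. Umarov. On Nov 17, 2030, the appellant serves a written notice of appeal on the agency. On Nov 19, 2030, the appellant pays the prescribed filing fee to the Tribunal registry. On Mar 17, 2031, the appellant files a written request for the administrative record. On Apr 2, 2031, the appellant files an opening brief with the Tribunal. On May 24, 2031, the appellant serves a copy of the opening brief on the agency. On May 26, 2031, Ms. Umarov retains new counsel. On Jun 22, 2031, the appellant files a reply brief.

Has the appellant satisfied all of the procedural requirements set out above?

Yes

Step 1: the window is 15–50 days after Oct 11, 2030 (when the determination is issued), so Oct 26, 2030 through Nov 30, 2030; done Nov 17, 2030, which is between those dates.
Step 2: 60 days after Nov 17, 2030 (when the notice of appeal is served) is Jan 16, 2031; completed Nov 19, 2030, before the deadline.
Step 3: 90 days after Dec 18, 2030 (end of the 29-day hold period, which began when the filing fee is paid on Nov 19, 2030) is Mar 18, 2031; Mar 17, 2031 is within that limit.
Step 4: the earliest permitted date is 15 days after Mar 17, 2031 (when the record is requested), i.e. Apr 1, 2031; done Apr 2, 2031 — permitted.
Step 5: 70 days after Mar 17, 2031 (when the record is requested) is May 26, 2031; completed May 24, 2031, before the deadline.
Step 6: the earliest permitted date is 21 days after May 31, 2031 (end of the 7-day comment period, which began when the brief is served on the agency on May 24, 2031), i.e. Jun 21, 2031; done Jun 22, 2031, after the minimum wait.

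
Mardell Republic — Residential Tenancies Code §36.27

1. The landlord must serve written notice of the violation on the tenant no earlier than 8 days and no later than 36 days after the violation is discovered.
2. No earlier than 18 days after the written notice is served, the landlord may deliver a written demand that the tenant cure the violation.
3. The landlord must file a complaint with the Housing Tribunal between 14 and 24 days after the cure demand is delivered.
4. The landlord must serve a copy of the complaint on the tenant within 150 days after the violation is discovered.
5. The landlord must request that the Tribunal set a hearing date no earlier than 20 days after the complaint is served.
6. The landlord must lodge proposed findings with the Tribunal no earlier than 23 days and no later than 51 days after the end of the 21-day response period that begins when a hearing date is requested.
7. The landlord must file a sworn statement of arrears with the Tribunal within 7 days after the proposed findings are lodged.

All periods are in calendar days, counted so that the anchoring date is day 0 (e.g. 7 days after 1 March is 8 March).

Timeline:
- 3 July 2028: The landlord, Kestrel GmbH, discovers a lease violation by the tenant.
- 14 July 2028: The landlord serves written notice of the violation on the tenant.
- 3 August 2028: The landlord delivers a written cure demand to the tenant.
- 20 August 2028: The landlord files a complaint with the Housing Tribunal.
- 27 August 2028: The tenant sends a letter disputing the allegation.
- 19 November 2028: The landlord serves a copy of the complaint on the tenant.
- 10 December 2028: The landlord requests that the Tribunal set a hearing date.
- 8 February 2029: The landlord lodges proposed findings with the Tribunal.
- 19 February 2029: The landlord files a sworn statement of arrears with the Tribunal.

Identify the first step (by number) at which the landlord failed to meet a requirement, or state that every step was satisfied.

(1) the permitted window runs from 3 July 2028 + 8 = 11 July 2028 to 3 July 2028 + 36 = 8 August 2028; 14 July 2028 falls inside that range.
(2) permitted from 14 July 2028 + 18 days = 1 August 2028 onward; done 3 August 2028, after the minimum wait.
(3) the permitted window runs from 3 August 2028 + 14 = 17 August 2028 to 3 August 2028 + 24 = 27 August 2028; done 20 August 2028, which is between those dates.
(4) due by 3 July 2028 + 150 days = 30 November 2028; completed 19 November 2028, before the deadline.
(5) permitted from 19 November 2028 + 20 days = 9 December 2028 onward; done 10 December 2028 — permitted.
(6) the permitted window runs from 31 December 2028 + 23 = 23 January 2029 to 31 December 2028 + 51 = 20 February 2029; done 8 February 2029 — within the window.
(7) due by 8 February 2029 + 7 days = 15 February 2029; not done until 19 February 2029, 4 days after the deadline.

Step 7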